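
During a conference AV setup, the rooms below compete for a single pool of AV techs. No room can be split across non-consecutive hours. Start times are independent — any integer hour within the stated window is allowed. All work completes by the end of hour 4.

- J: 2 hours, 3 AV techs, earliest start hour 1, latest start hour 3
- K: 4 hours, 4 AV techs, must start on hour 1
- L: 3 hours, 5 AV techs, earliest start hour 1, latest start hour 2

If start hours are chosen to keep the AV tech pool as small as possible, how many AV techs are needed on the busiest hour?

Schedule J@1, K@1, L@1: h1:12  h2:12  h3:9  h4:4 — peak 12.
No arrangement of the 6 feasible schedules does better.

12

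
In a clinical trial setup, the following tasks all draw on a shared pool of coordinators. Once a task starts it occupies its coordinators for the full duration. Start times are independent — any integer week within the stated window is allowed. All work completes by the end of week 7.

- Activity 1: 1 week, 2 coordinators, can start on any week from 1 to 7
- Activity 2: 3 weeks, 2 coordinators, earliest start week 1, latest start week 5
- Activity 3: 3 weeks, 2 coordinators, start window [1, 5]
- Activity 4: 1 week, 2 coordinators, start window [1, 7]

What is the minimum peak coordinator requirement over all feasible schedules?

Early-start (Activity 1@1, Activity 2@1, Activity 3@1, Activity 4@1) gives peak 8: w1:8  w2:4  w3:4  w4:0  w5:0  w6:0  w7:0.
Shift Activity 3→2, Activity 4→4.
Schedule Activity 1@1, Activity 2@1, Activity 3@2, Activity 4@4: w1:4  w2:4  w3:4  w4:4  w5:0  w6:0  w7:0 — peak 4.

4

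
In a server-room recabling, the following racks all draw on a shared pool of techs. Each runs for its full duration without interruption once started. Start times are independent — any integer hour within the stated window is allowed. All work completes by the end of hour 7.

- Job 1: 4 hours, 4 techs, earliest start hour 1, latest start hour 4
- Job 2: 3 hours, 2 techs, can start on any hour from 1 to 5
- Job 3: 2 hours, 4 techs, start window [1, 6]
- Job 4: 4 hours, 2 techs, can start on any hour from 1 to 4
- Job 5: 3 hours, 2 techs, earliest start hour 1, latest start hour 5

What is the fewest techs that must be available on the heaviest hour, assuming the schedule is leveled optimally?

Early-start (Job 1@1, Job 2@1, Job 3@1, Job 4@1, Job 5@1) gives peak 14: h1:14  h2:14  h3:10  h4:6  h5:0  h6:0  h7:0.
Shift Job 3→5, Job 5→4.
Schedule Job 1@1, Job 2@1, Job 3@5, Job 4@1, Job 5@4: h1:8  h2:8  h3:8  h4:8  h5:6  h6:6  h7:0 — peak 8.

8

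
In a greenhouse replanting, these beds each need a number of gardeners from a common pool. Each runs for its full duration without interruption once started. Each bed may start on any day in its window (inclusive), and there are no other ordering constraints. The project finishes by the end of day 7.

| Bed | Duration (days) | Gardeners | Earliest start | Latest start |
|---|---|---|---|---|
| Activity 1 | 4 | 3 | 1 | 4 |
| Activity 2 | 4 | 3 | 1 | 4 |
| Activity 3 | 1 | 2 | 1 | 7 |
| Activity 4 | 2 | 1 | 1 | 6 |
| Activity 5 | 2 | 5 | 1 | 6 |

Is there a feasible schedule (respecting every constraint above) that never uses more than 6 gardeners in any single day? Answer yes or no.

yes

Schedule Activity 1@1, Activity 2@1, Activity 3@5, Activity 4@5, Activity 5@6: d1:6  d2:6  d3:6  d4:6  d5:3  d6:6  d7:5 — peak 6 ≤ 6.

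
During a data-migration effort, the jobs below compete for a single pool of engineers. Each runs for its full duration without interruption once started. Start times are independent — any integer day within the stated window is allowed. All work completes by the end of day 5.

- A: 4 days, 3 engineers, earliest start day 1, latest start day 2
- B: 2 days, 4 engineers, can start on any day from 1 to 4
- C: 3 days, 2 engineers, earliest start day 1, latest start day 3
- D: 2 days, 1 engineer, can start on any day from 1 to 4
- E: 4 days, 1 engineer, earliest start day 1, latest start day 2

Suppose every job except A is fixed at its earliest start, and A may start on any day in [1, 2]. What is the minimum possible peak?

11

A@1: d1:11  d2:11  d3:6  d4:4  d5:0 → peak 11
A@2: d1:8  d2:11  d3:6  d4:4  d5:3 → peak 11
Best is A@1, peak 11.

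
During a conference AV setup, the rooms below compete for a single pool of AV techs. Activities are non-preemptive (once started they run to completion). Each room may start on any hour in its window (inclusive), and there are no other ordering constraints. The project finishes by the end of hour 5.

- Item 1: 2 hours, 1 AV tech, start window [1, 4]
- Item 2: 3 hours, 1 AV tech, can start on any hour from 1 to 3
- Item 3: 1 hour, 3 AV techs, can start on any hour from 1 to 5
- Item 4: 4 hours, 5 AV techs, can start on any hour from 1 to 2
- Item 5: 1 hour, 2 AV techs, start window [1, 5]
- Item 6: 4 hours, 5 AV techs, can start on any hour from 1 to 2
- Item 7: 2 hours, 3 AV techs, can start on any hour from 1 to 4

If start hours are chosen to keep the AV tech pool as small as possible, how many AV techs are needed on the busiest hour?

Early-start (Item 1@1, Item 2@1, Item 3@1, Item 4@1, Item 5@1, Item 6@1, Item 7@1) gives peak 20: h1:20  h2:15  h3:11  h4:10  h5:0.
Shift Item 6→2, Item 7→4.
Schedule Item 1@1, Item 2@1, Item 3@1, Item 4@1, Item 5@1, Item 6@2, Item 7@4: h1:12  h2:12  h3:11  h4:13  h5:8 — peak 13.

13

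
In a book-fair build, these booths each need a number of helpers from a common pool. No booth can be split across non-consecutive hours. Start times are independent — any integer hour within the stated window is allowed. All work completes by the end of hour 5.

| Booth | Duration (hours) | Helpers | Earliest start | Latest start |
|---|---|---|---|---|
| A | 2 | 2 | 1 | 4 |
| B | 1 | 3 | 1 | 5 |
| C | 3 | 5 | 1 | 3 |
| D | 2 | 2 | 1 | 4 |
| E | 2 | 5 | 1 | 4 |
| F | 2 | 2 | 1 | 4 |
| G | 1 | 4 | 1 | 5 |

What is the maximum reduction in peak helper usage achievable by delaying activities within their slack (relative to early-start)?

13

Early-start peak: h1:23  h2:16  h3:5  h4:0  h5:0 ⇒ 23.
Leveled (A@1, B@1, C@1, D@2, E@4, F@3, G@5): h1:10  h2:9  h3:9  h4:7  h5:9 ⇒ 10.
Reduction 23 − 10 = 13.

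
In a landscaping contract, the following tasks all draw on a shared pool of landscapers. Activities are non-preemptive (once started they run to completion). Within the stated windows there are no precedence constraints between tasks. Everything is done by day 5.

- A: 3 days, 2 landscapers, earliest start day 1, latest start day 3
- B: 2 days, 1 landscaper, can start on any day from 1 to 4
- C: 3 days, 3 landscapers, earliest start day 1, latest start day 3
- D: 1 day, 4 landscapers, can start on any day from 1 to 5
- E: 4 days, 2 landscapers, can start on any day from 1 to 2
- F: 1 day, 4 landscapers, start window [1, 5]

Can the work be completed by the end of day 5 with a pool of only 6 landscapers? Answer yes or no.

Total landscaper-days = 33; over 5 days the average is 33/5 > 6, so some day must exceed 6.

no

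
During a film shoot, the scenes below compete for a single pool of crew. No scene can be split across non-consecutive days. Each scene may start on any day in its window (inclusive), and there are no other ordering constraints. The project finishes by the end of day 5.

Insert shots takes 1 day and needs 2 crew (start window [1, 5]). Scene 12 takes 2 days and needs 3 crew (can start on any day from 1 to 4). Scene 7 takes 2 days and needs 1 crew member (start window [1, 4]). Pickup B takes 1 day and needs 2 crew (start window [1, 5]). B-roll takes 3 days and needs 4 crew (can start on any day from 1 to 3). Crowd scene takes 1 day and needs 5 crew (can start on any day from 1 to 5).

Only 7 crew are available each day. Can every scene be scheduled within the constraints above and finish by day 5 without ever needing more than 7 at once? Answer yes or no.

yes

Schedule Insert shots@1, Scene 12@1, Scene 7@3, Pickup B@1, B-roll@2, Crowd scene@5: d1:7  d2:7  d3:5  d4:5  d5:5 — peak 7 ≤ 7.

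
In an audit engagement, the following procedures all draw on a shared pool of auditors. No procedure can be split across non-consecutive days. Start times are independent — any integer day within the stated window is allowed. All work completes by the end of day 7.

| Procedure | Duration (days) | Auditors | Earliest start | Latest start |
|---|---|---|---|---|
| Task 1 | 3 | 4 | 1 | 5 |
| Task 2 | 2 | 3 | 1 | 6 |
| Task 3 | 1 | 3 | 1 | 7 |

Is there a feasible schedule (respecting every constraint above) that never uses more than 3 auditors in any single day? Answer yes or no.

The minimum achievable peak is 4; 3 < 4, so no feasible schedule stays within the cap.

no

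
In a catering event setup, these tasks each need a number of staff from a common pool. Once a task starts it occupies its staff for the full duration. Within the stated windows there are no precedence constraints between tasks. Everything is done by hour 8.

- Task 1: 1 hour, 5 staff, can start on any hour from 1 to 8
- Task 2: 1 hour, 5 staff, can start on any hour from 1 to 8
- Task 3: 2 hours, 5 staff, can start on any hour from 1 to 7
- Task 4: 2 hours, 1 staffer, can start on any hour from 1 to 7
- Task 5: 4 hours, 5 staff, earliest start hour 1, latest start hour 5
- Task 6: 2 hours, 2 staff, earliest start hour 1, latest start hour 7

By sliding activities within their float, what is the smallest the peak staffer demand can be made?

7

Early-start (Task 1@1, Task 2@1, Task 3@1, Task 4@1, Task 5@1, Task 6@1) gives peak 23: h1:23  h2:13  h3:5  h4:5  h5:0  h6:0  h7:0  h8:0.
Shift Task 2→2, Task 3→3, Task 5→5, Task 6→3.
Schedule Task 1@1, Task 2@2, Task 3@3, Task 4@1, Task 5@5, Task 6@3: h1:6  h2:6  h3:7  h4:7  h5:5  h6:5  h7:5  h8:5 — peak 7.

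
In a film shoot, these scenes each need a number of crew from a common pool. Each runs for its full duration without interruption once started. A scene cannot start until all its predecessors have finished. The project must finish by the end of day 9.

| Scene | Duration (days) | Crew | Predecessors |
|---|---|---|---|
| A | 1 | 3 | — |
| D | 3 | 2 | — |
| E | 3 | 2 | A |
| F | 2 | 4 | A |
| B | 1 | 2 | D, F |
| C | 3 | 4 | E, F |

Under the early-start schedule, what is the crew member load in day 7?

4

At early start, day 7 has: C.
Demand: 4 = 4.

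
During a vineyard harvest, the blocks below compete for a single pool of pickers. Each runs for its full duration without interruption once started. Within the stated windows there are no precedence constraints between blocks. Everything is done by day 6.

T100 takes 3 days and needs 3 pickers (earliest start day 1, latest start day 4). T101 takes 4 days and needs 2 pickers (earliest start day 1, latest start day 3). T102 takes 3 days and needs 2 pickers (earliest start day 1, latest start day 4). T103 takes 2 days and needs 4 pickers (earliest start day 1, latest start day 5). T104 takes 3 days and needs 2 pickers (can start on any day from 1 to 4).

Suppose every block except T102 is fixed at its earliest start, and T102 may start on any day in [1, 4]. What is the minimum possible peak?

11

T102@1: d1:13  d2:13  d3:9  d4:2  d5:0  d6:0 → peak 13
T102@2: d1:11  d2:13  d3:9  d4:4  d5:0  d6:0 → peak 13
T102@3: d1:11  d2:11  d3:9  d4:4  d5:2  d6:0 → peak 11
T102@4: d1:11  d2:11  d3:7  d4:4  d5:2  d6:2 → peak 11
Best is T102@3, peak 11.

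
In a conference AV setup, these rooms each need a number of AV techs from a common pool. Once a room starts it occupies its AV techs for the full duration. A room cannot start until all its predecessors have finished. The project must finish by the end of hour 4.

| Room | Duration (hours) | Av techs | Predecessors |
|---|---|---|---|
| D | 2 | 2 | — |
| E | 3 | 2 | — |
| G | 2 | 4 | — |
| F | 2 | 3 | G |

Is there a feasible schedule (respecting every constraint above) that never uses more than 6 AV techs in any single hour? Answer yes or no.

The minimum achievable peak is 7; 6 < 7, so no feasible schedule stays within the cap.

no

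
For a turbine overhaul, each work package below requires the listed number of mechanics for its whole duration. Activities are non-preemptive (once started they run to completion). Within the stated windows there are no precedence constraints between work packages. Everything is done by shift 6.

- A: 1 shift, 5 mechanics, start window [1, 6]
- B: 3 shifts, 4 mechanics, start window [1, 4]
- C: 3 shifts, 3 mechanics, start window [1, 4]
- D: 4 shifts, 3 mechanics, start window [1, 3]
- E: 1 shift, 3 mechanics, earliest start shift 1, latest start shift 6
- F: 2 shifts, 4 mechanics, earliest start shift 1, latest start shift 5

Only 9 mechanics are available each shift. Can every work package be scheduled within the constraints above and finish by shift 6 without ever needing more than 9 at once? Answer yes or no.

no

The minimum achievable peak is 10; 9 < 10, so no feasible schedule stays within the cap.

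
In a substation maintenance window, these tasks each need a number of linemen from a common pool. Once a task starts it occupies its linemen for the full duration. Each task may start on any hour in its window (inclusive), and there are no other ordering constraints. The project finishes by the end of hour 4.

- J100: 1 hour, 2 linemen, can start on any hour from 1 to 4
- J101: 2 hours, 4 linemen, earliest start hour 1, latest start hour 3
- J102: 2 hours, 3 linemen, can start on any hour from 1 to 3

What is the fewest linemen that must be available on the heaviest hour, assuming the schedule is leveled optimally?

5

Early-start (J100@1, J101@1, J102@1) gives peak 9: h1:9  h2:7  h3:0  h4:0.
Shift J101→3.
Schedule J100@1, J101@3, J102@1: h1:5  h2:3  h3:4  h4:4 — peak 5.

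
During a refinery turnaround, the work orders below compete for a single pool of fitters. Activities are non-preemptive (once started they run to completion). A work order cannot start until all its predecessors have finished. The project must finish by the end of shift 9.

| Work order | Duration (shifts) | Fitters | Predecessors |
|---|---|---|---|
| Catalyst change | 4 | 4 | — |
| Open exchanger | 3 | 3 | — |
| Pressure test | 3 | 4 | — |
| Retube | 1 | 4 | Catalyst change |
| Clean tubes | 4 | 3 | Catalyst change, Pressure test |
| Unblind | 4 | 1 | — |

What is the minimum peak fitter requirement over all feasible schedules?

Early-start (Catalyst change@1, Open exchanger@1, Pressure test@1, Retube@5, Clean tubes@5, Unblind@1) gives peak 12: s1:12  s2:12  s3:12  s4:5  s5:7  s6:3  s7:3  s8:3  s9:0.
Shift Open exchanger→4, Clean tubes→6, Unblind→4.
Schedule Catalyst change@1, Open exchanger@4, Pressure test@1, Retube@5, Clean tubes@6, Unblind@4: s1:8  s2:8  s3:8  s4:8  s5:8  s6:7  s7:4  s8:3  s9:3 — peak 8.

8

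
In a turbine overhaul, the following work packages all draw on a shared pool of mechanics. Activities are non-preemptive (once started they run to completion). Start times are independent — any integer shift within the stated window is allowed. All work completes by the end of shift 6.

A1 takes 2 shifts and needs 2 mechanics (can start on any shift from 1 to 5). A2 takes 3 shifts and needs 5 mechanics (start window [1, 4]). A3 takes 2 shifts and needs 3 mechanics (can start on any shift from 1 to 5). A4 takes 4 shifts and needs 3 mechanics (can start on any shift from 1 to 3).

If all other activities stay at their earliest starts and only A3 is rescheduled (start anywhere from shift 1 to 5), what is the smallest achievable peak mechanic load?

10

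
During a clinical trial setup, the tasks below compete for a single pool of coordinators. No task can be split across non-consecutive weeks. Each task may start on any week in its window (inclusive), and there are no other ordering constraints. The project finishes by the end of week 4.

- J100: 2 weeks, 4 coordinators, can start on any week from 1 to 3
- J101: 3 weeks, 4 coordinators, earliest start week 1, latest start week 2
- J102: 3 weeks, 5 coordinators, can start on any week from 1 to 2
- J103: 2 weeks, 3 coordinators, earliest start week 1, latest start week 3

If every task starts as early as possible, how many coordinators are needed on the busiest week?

Early-start schedule: J100@1, J101@1, J102@1, J103@1.
Load per week: week 1: 16, week 2: 16, week 3: 9, week 4: 0.
Peak is 16.

16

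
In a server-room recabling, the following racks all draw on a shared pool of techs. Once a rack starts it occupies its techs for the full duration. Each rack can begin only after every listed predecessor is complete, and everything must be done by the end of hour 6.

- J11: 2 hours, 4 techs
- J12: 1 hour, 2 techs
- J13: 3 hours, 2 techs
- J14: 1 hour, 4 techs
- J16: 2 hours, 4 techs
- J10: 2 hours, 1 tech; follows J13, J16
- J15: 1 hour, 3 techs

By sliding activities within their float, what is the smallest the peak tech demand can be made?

Early-start (J11@1, J12@1, J13@1, J14@1, J16@1, J10@4, J15@1) gives peak 19: h1:19  h2:10  h3:2  h4:1  h5:1  h6:0.
Shift J13→2, J14→5, J16→3, J10→5, J15→6.
Schedule J11@1, J12@1, J13@2, J14@5, J16@3, J10@5, J15@6: h1:6  h2:6  h3:6  h4:6  h5:5  h6:4 — peak 6.
Total tech-hours = 33 over 6 hours ⇒ peak ≥ ⌈33/6⌉ = 6, so 6 is optimal.

6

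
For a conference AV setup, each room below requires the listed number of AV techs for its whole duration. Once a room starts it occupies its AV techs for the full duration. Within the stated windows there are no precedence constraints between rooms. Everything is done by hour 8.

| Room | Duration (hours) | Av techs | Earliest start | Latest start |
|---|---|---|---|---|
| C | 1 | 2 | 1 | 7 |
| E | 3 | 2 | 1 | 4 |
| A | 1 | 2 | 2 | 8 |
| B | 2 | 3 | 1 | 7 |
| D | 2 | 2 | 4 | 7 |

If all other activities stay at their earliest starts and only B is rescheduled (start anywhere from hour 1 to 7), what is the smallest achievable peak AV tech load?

4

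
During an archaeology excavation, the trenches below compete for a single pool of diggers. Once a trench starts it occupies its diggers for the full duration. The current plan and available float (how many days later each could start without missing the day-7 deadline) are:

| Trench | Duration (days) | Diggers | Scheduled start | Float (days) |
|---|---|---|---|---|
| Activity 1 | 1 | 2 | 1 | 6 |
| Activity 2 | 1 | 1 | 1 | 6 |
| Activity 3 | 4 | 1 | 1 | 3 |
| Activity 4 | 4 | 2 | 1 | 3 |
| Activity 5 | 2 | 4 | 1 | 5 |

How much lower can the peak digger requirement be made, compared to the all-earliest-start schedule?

6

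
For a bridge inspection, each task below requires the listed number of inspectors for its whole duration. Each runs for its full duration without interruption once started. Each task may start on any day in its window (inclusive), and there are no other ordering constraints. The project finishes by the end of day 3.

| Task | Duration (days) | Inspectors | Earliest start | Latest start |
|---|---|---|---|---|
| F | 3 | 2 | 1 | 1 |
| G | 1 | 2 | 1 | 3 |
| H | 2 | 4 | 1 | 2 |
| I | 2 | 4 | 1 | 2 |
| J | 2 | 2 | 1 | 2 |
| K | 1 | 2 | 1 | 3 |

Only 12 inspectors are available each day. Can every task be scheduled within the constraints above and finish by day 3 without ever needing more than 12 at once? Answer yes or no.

yes

Schedule F@1, G@1, H@1, I@1, J@2, K@3: d1:12  d2:12  d3:6 — peak 12 ≤ 12.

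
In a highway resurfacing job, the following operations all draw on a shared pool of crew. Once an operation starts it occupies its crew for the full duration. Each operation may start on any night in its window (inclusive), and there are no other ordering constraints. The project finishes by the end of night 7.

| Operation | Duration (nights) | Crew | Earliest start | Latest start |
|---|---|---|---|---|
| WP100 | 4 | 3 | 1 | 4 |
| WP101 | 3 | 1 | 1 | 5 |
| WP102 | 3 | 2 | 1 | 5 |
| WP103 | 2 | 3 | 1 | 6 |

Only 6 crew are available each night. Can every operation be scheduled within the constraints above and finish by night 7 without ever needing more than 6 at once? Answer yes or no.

yes

Schedule WP100@1, WP101@1, WP102@4, WP103@5: n1:4  n2:4  n3:4  n4:5  n5:5  n6:5  n7:0 — peak 5 ≤ 6.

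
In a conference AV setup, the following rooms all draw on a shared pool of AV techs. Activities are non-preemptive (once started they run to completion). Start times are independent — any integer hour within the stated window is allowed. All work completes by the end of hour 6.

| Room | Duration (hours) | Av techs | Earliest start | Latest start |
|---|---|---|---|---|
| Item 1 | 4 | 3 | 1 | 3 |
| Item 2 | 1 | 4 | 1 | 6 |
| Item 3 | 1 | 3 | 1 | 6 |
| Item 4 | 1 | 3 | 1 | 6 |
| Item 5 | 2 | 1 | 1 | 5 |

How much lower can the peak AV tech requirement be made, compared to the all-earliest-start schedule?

8

Early-start peak: h1:14  h2:4  h3:3  h4:3  h5:0  h6:0 ⇒ 14.
Leveled (Item 1@1, Item 2@5, Item 3@1, Item 4@2, Item 5@3): h1:6  h2:6  h3:4  h4:4  h5:4  h6:0 ⇒ 6.
Reduction 14 − 6 = 8.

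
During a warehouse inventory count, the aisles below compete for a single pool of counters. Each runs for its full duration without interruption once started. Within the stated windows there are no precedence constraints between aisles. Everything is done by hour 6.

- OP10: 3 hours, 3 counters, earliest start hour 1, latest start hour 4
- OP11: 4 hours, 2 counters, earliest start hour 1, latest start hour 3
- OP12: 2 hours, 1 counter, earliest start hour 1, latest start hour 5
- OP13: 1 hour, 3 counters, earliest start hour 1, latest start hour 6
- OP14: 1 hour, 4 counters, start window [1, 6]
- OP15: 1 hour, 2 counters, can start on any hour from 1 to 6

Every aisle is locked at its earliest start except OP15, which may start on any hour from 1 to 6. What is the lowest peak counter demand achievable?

13

OP15@1: h1:15  h2:6  h3:5  h4:2  h5:0  h6:0 → peak 15
OP15@2: h1:13  h2:8  h3:5  h4:2  h5:0  h6:0 → peak 13
OP15@3: h1:13  h2:6  h3:7  h4:2  h5:0  h6:0 → peak 13
OP15@4: h1:13  h2:6  h3:5  h4:4  h5:0  h6:0 → peak 13
OP15@5: h1:13  h2:6  h3:5  h4:2  h5:2  h6:0 → peak 13
OP15@6: h1:13  h2:6  h3:5  h4:2  h5:0  h6:2 → peak 13
Best is OP15@2, peak 13.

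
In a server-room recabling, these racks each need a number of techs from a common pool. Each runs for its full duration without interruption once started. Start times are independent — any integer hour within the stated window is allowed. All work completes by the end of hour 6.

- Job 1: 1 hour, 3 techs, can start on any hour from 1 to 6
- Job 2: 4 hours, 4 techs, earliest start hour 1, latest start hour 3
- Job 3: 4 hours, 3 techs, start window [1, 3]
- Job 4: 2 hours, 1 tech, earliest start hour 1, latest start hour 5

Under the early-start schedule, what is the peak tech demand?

Early-start schedule: Job 1@1, Job 2@1, Job 3@1, Job 4@1.
Load per hour: hour 1: 11, hour 2: 8, hour 3: 7, hour 4: 7, hour 5: 0, hour 6: 0.
Peak is 11.

11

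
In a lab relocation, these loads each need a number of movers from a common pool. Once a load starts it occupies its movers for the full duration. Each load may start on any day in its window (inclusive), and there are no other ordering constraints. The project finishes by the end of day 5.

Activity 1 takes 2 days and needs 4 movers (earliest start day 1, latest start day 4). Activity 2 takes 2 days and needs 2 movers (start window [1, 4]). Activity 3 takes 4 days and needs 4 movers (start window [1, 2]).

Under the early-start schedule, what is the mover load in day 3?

At early start, day 3 has: Activity 3.
Demand: 4 = 4.

4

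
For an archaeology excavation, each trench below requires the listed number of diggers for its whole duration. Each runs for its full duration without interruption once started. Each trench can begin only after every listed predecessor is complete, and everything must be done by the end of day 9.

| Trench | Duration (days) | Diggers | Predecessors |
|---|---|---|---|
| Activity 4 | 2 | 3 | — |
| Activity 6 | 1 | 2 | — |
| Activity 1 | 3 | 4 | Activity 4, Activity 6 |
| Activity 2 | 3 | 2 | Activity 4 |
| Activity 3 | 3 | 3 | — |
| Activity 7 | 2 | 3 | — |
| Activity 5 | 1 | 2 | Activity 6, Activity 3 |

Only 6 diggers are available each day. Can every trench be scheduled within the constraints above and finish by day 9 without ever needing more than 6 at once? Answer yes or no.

Schedule Activity 4@1, Activity 6@1, Activity 1@3, Activity 2@3, Activity 3@6, Activity 7@6, Activity 5@9: d1:5  d2:3  d3:6  d4:6  d5:6  d6:6  d7:6  d8:3  d9:2 — peak 6 ≤ 6.

yes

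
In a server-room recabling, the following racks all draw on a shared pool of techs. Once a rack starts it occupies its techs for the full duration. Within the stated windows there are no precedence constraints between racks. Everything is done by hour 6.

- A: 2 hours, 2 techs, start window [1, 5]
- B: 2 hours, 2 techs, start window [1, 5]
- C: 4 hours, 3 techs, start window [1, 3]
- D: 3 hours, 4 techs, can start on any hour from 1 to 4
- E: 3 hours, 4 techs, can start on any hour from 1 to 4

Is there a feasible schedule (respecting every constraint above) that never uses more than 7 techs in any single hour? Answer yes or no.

Total tech-hours = 44; over 6 hours the average is 44/6 > 7, so some hour must exceed 7.

no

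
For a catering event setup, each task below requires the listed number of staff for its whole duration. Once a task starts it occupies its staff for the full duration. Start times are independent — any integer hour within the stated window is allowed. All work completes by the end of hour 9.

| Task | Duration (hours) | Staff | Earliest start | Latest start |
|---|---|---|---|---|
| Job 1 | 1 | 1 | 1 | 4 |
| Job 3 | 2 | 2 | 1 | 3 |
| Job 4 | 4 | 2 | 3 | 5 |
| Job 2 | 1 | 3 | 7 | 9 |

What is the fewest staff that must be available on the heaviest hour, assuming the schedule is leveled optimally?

3

Schedule Job 1@1, Job 3@1, Job 4@3, Job 2@7: h1:3  h2:2  h3:2  h4:2  h5:2  h6:2  h7:3  h8:0  h9:0 — peak 3.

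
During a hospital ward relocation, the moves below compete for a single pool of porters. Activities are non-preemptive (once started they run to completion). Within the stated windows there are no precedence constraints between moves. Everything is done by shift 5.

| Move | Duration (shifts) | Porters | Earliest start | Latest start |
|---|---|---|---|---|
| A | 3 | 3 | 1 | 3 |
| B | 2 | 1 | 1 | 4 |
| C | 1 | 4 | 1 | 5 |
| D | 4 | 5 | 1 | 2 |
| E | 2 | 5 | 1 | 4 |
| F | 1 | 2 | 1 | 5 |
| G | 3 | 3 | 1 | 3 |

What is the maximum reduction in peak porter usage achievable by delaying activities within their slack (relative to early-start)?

Early-start peak: s1:23  s2:17  s3:11  s4:5  s5:0 ⇒ 23.
Leveled (A@1, B@1, C@1, D@2, E@4, F@4, G@1): s1:11  s2:12  s3:11  s4:12  s5:10 ⇒ 12.
Reduction 23 − 12 = 11.

11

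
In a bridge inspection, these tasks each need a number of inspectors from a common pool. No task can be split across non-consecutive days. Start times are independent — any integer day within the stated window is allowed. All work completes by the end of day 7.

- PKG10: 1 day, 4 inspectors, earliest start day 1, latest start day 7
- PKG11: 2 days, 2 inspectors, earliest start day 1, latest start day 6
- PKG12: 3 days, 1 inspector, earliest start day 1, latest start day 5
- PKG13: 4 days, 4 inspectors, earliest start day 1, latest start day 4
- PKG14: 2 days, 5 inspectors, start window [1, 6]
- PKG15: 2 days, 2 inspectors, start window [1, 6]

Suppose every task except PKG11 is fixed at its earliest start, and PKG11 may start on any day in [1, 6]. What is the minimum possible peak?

PKG11@1: d1:18  d2:14  d3:5  d4:4  d5:0  d6:0  d7:0 → peak 18
PKG11@2: d1:16  d2:14  d3:7  d4:4  d5:0  d6:0  d7:0 → peak 16
PKG11@3: d1:16  d2:12  d3:7  d4:6  d5:0  d6:0  d7:0 → peak 16
PKG11@4: d1:16  d2:12  d3:5  d4:6  d5:2  d6:0  d7:0 → peak 16
PKG11@5: d1:16  d2:12  d3:5  d4:4  d5:2  d6:2  d7:0 → peak 16
PKG11@6: d1:16  d2:12  d3:5  d4:4  d5:0  d6:2  d7:2 → peak 16
Best is PKG11@2, peak 16.

16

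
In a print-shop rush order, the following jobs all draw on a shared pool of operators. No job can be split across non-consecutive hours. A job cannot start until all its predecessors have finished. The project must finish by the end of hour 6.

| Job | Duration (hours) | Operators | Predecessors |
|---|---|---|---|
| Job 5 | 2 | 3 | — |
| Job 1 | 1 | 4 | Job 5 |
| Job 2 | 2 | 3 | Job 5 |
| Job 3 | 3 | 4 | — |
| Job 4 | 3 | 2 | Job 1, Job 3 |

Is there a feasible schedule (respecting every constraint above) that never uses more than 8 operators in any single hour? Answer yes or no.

Schedule Job 5@1, Job 1@3, Job 2@4, Job 3@1, Job 4@4: h1:7  h2:7  h3:8  h4:5  h5:5  h6:2 — peak 8 ≤ 8.

yes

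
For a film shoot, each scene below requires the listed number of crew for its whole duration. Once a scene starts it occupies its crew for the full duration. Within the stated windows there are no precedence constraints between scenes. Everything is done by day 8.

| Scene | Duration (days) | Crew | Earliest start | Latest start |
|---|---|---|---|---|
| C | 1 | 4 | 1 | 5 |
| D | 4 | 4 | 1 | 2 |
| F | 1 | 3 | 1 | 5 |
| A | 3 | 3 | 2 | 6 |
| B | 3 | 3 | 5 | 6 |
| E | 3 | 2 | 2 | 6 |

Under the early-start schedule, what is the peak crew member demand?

11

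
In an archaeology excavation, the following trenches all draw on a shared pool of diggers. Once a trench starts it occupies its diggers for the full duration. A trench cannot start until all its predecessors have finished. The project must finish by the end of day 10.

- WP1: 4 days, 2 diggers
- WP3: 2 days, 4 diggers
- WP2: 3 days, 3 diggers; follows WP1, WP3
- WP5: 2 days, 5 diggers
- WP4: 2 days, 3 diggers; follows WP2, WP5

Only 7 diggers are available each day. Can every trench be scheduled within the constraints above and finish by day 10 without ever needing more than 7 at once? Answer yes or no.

yes

Schedule WP1@1, WP3@1, WP2@5, WP5@3, WP4@8: d1:6  d2:6  d3:7  d4:7  d5:3  d6:3  d7:3  d8:3  d9:3  d10:0 — peak 7 ≤ 7.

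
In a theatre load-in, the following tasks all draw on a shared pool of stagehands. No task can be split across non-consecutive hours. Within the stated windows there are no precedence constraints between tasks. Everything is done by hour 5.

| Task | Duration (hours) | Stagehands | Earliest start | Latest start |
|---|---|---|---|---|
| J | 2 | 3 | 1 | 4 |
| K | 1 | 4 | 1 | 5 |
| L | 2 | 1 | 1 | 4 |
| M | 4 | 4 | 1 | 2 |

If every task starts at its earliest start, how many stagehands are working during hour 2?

8

At early start, hour 2 has: J, L, M.
Demand: 3 + 1 + 4 = 8.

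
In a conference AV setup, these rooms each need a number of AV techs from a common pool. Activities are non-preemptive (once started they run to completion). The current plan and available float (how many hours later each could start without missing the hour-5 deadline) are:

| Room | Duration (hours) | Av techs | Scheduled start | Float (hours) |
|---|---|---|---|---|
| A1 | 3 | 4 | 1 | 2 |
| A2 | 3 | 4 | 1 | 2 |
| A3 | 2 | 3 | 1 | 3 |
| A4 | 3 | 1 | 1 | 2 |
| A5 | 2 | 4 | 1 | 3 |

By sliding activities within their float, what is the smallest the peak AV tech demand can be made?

9

Early-start (A1@1, A2@1, A3@1, A4@1, A5@1) gives peak 16: h1:16  h2:16  h3:9  h4:0  h5:0.
Shift A3→4, A5→4.
Schedule A1@1, A2@1, A3@4, A4@1, A5@4: h1:9  h2:9  h3:9  h4:7  h5:7 — peak 9.
Total AV tech-hours = 41 over 5 hours ⇒ peak ≥ ⌈41/5⌉ = 9, so 9 is optimal.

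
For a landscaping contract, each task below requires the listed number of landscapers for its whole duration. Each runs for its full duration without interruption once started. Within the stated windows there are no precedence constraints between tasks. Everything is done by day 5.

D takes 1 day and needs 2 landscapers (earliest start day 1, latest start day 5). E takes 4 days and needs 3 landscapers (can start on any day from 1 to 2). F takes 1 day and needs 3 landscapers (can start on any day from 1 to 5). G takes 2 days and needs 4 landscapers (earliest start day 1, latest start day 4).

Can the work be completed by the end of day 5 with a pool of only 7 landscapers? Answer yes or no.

yes

Schedule D@1, E@1, F@2, G@3: d1:5  d2:6  d3:7  d4:7  d5:0 — peak 7 ≤ 7.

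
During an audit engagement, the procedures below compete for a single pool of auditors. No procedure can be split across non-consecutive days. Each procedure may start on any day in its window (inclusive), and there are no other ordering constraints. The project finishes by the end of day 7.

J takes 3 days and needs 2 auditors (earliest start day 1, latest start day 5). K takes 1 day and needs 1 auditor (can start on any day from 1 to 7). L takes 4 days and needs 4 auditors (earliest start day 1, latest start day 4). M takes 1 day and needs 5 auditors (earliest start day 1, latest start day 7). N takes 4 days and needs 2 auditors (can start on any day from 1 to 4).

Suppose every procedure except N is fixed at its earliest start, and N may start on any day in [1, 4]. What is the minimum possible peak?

12

N@1: d1:14  d2:8  d3:8  d4:6  d5:0  d6:0  d7:0 → peak 14
N@2: d1:12  d2:8  d3:8  d4:6  d5:2  d6:0  d7:0 → peak 12
N@3: d1:12  d2:6  d3:8  d4:6  d5:2  d6:2  d7:0 → peak 12
N@4: d1:12  d2:6  d3:6  d4:6  d5:2  d6:2  d7:2 → peak 12
Best is N@2, peak 12.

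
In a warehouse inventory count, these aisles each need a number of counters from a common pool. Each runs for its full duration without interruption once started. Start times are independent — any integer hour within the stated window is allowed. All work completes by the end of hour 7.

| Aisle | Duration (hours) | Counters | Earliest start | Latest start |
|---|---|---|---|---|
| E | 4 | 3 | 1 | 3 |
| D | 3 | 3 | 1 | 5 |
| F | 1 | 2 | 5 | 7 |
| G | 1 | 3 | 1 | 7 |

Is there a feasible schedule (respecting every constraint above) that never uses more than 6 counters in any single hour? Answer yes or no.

yes

Schedule E@1, D@1, F@5, G@4: h1:6  h2:6  h3:6  h4:6  h5:2  h6:0  h7:0 — peak 6 ≤ 6.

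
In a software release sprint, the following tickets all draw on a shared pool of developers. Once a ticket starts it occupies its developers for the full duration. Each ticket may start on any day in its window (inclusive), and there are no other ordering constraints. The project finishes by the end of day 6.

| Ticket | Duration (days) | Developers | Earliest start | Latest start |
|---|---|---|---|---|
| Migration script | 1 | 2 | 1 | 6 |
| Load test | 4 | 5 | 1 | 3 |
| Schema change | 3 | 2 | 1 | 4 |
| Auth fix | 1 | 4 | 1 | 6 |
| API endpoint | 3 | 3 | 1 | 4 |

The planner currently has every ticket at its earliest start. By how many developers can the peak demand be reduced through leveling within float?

8

Early-start peak: d1:16  d2:10  d3:10  d4:5  d5:0  d6:0 ⇒ 16.
Leveled (Migration script@1, Load test@2, Schema change@1, Auth fix@1, API endpoint@4): d1:8  d2:7  d3:7  d4:8  d5:8  d6:3 ⇒ 8.
Reduction 16 − 8 = 8.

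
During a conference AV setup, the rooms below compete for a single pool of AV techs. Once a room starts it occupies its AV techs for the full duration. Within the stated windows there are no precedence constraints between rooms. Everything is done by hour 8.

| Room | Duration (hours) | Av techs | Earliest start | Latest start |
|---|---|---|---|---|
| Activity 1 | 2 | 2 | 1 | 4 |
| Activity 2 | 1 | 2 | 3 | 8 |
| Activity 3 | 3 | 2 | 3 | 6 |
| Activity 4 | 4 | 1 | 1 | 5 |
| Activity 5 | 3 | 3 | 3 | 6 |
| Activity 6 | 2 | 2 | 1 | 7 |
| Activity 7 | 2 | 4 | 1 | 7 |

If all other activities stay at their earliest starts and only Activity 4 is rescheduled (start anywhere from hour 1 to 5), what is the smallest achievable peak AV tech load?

8

Activity 4@1: h1:9  h2:9  h3:8  h4:6  h5:5  h6:0  h7:0  h8:0 → peak 9
Activity 4@2: h1:8  h2:9  h3:8  h4:6  h5:6  h6:0  h7:0  h8:0 → peak 9
Activity 4@3: h1:8  h2:8  h3:8  h4:6  h5:6  h6:1  h7:0  h8:0 → peak 8
Activity 4@4: h1:8  h2:8  h3:7  h4:6  h5:6  h6:1  h7:1  h8:0 → peak 8
Activity 4@5: h1:8  h2:8  h3:7  h4:5  h5:6  h6:1  h7:1  h8:1 → peak 8
Best is Activity 4@3, peak 8.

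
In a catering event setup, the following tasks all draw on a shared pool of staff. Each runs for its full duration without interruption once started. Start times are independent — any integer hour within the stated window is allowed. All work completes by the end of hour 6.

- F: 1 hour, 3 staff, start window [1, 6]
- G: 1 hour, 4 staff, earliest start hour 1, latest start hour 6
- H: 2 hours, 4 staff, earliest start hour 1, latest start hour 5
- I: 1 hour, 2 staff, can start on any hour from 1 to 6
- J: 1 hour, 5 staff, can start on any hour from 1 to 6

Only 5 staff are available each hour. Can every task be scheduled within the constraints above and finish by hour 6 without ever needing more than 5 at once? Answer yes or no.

yes

Schedule F@1, G@2, H@3, I@1, J@5: h1:5  h2:4  h3:4  h4:4  h5:5  h6:0 — peak 5 ≤ 5.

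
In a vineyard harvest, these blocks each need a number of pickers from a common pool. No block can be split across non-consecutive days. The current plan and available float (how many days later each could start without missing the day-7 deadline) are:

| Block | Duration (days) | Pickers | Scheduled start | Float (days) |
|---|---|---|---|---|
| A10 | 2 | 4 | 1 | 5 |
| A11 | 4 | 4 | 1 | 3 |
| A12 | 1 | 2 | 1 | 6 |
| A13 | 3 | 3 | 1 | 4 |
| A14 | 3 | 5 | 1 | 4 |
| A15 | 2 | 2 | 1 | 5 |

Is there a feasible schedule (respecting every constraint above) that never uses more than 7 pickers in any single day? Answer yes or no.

no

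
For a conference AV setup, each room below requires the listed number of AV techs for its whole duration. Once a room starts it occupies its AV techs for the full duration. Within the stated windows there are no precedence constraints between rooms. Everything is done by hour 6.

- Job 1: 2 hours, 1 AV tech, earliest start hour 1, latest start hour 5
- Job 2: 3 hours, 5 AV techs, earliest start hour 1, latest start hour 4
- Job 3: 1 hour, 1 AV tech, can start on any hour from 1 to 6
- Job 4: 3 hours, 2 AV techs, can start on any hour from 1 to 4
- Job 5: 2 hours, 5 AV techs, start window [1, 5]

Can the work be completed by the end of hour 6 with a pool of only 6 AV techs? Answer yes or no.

The minimum achievable peak is 7; 6 < 7, so no feasible schedule stays within the cap.

no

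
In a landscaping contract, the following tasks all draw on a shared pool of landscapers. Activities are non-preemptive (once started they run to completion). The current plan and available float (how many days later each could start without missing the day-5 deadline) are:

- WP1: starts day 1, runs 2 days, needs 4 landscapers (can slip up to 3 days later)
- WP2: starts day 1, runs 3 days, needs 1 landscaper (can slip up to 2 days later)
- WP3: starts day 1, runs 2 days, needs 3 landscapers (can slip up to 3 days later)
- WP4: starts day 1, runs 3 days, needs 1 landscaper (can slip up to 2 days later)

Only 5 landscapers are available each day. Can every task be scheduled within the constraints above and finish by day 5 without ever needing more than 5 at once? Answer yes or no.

yes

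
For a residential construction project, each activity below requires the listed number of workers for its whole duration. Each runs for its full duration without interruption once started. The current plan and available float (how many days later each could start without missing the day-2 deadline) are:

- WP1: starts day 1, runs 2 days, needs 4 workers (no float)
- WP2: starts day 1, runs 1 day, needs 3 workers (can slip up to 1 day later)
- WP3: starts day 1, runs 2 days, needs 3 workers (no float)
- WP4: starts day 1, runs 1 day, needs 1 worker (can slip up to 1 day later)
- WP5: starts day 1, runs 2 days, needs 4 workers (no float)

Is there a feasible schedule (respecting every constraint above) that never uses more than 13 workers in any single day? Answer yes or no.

The minimum achievable peak is 14; 13 < 14, so no feasible schedule stays within the cap.

no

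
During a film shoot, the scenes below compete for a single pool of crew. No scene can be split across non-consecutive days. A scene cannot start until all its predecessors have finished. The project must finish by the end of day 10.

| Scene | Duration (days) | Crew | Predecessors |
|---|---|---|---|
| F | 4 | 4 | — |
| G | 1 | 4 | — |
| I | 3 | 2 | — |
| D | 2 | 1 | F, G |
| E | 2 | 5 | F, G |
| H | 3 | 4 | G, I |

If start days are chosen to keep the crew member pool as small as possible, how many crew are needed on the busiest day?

6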